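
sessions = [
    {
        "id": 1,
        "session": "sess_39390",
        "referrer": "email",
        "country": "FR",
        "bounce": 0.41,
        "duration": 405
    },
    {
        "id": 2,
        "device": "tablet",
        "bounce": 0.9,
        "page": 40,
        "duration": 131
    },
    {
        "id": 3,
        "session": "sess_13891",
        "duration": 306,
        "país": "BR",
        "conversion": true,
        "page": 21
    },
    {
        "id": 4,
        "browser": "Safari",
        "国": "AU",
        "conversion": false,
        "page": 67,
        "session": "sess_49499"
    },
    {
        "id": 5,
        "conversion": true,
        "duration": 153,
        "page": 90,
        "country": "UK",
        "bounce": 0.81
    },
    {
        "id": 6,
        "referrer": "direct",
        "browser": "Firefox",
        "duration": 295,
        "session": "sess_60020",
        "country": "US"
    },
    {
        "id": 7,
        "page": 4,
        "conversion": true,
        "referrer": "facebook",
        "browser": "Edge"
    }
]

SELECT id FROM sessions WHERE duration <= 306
[2, 3, 5, 6]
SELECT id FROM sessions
[1, 2, 3, 4, 5, 6, 7]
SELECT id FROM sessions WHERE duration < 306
[2, 5, 6]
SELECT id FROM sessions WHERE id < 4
[1, 2, 3]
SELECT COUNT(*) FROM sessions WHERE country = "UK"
1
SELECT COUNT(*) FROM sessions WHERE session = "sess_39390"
1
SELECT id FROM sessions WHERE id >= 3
[3, 4, 5, 6, 7]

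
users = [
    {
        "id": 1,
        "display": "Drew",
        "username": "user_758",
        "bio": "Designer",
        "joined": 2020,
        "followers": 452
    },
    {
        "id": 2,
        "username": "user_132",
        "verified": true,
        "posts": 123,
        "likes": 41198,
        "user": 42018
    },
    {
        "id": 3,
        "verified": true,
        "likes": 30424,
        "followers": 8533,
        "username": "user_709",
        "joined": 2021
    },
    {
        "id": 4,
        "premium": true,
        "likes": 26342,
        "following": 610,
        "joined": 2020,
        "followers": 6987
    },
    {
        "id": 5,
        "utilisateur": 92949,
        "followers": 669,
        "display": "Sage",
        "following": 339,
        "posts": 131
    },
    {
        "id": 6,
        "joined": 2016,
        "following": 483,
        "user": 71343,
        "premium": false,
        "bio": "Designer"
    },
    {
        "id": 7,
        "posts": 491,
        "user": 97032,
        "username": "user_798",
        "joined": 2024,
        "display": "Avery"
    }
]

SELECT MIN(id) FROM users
1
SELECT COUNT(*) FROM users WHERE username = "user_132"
1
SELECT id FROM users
[1, 2, 3, 4, 5, 6, 7]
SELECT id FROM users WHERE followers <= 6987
[1, 4, 5]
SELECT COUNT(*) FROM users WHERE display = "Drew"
1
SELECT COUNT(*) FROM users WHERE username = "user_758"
1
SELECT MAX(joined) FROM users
2024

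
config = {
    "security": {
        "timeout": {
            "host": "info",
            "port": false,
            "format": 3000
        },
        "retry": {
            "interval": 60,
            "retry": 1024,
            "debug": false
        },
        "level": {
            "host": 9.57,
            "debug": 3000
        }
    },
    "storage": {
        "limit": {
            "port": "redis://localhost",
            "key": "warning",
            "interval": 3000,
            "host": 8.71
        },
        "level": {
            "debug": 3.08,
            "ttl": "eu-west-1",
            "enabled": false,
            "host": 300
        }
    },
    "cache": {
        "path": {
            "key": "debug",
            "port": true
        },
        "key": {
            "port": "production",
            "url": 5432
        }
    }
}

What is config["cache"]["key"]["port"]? "production"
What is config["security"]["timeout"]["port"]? False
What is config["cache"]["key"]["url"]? 5432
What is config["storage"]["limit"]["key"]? "warning"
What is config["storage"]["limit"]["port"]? "redis://localhost"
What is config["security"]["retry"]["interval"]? 60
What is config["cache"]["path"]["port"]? True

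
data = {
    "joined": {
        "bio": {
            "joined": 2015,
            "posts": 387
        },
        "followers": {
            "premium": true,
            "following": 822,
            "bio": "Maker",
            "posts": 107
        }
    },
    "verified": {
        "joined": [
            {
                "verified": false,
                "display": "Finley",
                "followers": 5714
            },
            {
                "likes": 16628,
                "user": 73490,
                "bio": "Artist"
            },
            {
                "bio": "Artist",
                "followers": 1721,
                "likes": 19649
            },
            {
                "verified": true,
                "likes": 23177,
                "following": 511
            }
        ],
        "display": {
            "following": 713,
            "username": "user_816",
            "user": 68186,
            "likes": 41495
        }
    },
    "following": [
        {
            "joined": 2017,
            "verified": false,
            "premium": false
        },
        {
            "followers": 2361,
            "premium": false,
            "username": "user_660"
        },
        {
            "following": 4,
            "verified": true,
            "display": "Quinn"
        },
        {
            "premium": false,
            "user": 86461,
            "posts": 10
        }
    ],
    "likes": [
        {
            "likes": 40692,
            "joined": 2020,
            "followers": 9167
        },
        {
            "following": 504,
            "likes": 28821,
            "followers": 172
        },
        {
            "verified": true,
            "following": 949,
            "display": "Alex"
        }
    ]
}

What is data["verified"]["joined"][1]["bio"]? "Artist"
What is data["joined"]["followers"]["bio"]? "Maker"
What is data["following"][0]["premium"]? False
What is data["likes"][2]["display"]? "Alex"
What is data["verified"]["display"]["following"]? 713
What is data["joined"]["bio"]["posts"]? 387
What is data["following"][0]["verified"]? False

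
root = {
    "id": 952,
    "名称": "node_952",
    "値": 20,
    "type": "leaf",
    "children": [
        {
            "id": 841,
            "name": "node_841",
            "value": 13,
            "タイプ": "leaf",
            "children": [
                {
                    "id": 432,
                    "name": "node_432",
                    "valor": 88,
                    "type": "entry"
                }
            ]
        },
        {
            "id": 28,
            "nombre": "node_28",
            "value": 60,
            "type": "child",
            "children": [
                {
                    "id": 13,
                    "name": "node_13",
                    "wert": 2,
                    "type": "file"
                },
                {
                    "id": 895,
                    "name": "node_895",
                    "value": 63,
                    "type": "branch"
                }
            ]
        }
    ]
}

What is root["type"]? "leaf"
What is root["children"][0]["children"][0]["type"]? "entry"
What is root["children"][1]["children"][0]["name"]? "node_13"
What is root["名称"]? "node_952"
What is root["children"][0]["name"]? "node_841"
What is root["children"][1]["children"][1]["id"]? 895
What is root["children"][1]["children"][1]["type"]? "branch"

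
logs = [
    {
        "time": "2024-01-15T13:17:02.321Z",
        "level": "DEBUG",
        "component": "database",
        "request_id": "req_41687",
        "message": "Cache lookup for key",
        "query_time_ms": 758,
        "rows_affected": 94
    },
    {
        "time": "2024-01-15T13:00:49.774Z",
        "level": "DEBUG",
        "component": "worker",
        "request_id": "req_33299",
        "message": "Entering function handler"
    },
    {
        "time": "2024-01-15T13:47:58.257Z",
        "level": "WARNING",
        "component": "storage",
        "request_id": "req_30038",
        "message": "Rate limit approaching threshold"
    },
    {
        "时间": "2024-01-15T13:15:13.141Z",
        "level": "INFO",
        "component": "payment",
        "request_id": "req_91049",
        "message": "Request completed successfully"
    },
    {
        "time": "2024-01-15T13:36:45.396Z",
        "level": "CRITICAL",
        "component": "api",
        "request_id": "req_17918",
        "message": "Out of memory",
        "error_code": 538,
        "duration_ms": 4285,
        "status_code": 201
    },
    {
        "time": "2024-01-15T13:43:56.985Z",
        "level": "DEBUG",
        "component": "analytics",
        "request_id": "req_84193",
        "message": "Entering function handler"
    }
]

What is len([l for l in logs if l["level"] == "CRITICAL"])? 1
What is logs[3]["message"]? "Request completed successfully"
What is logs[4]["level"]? "CRITICAL"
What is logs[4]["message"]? "Out of memory"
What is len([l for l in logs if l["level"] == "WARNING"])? 1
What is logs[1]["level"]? "DEBUG"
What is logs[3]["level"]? "INFO"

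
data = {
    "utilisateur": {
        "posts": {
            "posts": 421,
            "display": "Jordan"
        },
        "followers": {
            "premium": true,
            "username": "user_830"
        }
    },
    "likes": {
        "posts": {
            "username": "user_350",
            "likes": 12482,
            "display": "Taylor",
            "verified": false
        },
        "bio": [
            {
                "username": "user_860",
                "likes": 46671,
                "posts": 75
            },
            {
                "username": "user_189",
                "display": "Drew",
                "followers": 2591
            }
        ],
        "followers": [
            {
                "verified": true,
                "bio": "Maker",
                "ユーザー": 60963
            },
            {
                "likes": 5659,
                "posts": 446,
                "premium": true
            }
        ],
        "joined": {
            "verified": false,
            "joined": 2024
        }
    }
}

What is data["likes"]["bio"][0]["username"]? "user_860"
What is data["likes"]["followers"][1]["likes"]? 5659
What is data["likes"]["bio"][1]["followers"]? 2591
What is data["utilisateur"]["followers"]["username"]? "user_830"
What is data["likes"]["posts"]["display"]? "Taylor"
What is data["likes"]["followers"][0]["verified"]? True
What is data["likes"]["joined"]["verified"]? False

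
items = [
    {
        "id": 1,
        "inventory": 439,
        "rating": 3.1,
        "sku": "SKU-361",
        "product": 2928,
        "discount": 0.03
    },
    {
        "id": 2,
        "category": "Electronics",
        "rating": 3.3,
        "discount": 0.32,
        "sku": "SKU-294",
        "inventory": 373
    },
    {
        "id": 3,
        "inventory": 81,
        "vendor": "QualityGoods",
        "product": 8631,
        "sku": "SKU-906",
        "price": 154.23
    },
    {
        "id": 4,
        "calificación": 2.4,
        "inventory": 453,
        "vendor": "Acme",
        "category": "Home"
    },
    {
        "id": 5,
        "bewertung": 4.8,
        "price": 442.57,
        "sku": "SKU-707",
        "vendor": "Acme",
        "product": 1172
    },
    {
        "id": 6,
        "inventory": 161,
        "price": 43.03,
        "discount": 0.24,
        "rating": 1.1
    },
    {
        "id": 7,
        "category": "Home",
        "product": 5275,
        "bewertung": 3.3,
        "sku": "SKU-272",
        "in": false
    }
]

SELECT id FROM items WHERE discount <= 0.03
[1]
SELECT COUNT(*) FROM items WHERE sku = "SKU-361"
1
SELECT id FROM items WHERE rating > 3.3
[]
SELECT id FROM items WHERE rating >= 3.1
[1, 2]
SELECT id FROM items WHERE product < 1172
[]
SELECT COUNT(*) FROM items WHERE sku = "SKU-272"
1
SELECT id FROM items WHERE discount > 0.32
[]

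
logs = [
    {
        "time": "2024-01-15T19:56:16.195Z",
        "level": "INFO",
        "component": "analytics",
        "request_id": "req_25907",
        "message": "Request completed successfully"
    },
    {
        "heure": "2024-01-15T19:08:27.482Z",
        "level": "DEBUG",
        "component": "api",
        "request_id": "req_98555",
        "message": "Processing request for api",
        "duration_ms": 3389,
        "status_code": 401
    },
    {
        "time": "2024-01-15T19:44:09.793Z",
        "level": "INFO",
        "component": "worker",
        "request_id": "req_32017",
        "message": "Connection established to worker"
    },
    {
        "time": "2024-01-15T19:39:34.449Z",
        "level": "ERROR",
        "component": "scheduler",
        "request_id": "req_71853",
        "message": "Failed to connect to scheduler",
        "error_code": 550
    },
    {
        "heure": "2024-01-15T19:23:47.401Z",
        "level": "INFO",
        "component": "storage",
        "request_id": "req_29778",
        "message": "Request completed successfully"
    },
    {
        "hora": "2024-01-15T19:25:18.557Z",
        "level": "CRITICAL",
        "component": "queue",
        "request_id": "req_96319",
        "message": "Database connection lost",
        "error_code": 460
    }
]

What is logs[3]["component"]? "scheduler"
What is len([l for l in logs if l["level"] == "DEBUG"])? 1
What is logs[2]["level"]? "INFO"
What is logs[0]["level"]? "INFO"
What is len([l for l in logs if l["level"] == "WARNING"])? 0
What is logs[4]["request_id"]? "req_29778"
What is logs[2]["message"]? "Connection established to worker"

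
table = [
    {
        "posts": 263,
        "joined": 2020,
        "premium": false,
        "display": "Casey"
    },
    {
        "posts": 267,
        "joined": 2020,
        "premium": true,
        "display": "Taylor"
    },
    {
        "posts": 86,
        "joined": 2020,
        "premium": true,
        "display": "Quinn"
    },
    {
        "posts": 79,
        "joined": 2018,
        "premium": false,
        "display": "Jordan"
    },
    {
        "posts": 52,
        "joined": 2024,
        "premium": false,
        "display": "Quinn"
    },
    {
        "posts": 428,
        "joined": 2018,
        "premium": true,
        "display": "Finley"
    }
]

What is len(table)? 6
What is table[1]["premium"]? True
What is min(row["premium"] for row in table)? False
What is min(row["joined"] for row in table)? 2018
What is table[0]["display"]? "Casey"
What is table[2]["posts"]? 86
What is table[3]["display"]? "Jordan"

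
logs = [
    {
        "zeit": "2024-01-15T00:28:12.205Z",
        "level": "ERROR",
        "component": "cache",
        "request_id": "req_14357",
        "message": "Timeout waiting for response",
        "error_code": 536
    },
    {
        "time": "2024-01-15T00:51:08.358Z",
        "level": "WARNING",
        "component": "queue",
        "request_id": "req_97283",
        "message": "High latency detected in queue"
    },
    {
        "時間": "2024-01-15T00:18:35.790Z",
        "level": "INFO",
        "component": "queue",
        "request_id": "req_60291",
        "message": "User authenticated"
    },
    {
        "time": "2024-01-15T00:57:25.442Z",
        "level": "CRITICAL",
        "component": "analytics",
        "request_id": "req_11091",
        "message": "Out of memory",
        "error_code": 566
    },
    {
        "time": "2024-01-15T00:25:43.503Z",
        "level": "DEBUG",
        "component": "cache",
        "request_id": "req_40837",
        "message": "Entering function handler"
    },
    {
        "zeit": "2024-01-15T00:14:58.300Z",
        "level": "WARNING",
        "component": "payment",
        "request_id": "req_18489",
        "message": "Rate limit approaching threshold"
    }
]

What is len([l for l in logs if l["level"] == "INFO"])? 1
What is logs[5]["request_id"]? "req_18489"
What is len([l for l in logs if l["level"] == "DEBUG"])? 1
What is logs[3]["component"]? "analytics"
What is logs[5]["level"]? "WARNING"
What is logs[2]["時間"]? "2024-01-15T00:18:35.790Z"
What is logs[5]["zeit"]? "2024-01-15T00:14:58.300Z"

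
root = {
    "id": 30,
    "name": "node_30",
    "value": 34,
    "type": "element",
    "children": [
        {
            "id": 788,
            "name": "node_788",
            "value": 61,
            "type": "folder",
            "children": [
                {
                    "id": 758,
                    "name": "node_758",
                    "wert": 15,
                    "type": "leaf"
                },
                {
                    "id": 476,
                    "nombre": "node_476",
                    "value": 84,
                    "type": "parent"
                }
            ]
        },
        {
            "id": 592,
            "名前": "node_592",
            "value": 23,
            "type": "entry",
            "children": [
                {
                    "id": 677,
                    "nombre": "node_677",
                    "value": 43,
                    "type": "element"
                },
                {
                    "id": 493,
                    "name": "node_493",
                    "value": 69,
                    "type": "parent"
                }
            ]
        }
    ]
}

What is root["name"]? "node_30"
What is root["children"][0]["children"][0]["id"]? 758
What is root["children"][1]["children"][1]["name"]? "node_493"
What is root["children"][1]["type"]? "entry"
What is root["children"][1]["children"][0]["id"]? 677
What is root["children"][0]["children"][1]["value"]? 84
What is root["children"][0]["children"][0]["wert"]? 15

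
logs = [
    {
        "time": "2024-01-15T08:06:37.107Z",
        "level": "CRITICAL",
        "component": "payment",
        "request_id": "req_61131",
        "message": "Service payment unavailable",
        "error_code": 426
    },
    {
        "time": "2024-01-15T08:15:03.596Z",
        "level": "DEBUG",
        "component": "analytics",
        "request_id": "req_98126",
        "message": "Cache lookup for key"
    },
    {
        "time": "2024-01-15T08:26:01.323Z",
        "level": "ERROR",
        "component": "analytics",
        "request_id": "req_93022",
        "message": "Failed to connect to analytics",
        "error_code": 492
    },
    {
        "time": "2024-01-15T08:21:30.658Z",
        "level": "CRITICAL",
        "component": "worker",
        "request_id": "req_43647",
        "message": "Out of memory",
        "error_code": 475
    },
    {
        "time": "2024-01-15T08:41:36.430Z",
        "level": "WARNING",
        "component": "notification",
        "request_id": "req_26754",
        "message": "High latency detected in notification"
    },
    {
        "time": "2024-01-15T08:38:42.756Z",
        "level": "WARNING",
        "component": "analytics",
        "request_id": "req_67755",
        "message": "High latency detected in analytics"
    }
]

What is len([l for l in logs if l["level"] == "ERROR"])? 1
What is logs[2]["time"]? "2024-01-15T08:26:01.323Z"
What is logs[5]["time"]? "2024-01-15T08:38:42.756Z"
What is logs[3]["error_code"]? 475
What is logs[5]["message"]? "High latency detected in analytics"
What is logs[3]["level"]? "CRITICAL"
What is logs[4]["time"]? "2024-01-15T08:41:36.430Z"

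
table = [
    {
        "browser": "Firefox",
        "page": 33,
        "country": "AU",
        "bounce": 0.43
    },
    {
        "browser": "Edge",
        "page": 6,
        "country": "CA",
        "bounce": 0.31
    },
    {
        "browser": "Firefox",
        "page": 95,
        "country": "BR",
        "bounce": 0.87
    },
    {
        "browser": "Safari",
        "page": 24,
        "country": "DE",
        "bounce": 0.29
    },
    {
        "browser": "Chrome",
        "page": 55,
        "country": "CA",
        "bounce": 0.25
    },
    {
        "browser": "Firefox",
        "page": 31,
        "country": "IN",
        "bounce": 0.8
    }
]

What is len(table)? 6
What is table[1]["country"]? "CA"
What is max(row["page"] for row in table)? 95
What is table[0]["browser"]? "Firefox"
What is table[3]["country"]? "DE"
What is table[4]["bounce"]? 0.25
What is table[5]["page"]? 31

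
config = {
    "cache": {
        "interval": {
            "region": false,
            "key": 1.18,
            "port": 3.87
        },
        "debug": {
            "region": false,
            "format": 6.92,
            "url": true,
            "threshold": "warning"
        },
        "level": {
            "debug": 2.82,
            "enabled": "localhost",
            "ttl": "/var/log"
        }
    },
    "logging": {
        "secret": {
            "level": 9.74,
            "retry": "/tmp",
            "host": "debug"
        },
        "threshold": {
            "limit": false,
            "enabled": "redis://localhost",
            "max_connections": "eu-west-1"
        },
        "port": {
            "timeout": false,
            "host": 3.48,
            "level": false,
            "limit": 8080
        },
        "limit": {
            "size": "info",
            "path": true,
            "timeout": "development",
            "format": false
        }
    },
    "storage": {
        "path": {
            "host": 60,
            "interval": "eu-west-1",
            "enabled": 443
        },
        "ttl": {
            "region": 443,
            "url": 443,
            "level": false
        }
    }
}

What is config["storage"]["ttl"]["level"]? False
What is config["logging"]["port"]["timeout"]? False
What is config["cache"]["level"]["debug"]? 2.82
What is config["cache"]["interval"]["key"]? 1.18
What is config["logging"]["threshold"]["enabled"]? "redis://localhost"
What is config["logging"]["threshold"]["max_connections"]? "eu-west-1"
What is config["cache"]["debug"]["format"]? 6.92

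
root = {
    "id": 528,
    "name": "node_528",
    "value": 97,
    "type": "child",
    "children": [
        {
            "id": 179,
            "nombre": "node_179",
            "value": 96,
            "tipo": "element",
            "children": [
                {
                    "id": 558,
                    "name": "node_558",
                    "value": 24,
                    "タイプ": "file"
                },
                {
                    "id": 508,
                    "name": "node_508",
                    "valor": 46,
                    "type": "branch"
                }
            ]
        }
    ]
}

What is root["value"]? 97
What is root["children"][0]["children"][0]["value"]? 24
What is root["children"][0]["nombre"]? "node_179"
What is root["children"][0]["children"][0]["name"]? "node_558"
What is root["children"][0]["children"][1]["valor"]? 46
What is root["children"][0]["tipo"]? "element"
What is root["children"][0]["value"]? 96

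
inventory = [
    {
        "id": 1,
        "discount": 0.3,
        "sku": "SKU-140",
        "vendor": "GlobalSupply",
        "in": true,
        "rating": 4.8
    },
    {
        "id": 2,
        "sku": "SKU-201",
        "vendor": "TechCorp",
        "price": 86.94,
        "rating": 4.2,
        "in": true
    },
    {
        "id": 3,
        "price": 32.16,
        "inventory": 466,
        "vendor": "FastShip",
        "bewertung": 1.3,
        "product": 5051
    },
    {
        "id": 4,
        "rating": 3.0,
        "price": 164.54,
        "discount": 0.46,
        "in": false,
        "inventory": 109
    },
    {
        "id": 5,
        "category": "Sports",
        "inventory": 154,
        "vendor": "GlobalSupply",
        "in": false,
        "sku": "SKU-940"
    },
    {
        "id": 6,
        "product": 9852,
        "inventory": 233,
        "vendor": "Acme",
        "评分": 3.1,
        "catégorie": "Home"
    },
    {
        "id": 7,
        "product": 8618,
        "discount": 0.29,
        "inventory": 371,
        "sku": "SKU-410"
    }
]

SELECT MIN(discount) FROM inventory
0.29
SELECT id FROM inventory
[1, 2, 3, 4, 5, 6, 7]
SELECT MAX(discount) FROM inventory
0.46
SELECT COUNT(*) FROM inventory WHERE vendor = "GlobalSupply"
2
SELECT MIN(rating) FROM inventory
3.0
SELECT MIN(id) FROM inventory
1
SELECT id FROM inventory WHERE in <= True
[1, 2, 4, 5]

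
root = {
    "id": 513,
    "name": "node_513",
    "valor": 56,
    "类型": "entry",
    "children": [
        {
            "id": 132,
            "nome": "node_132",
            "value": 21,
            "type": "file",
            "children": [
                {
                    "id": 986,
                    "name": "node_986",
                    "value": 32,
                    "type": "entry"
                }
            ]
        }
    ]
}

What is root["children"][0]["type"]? "file"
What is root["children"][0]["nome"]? "node_132"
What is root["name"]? "node_513"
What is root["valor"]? 56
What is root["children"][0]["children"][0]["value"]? 32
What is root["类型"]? "entry"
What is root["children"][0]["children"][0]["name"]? "node_986"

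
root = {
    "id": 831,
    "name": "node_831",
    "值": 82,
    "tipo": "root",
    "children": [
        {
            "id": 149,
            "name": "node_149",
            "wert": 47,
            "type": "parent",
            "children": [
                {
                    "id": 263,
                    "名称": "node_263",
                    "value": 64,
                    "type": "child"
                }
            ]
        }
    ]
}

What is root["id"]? 831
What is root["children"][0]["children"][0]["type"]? "child"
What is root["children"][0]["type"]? "parent"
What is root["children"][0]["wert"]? 47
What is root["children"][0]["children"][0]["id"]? 263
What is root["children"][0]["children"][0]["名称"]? "node_263"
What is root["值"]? 82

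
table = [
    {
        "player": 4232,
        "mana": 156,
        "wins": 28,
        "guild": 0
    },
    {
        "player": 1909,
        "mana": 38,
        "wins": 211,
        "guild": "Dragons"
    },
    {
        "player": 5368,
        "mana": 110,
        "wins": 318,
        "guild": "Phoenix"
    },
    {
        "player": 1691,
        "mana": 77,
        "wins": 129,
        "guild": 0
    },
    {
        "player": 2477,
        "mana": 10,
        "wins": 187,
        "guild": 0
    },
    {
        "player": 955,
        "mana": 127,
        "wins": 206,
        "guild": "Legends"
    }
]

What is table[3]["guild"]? 0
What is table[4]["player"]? 2477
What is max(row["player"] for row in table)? 5368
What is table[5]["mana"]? 127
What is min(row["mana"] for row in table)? 10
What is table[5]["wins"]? 206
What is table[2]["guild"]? "Phoenix"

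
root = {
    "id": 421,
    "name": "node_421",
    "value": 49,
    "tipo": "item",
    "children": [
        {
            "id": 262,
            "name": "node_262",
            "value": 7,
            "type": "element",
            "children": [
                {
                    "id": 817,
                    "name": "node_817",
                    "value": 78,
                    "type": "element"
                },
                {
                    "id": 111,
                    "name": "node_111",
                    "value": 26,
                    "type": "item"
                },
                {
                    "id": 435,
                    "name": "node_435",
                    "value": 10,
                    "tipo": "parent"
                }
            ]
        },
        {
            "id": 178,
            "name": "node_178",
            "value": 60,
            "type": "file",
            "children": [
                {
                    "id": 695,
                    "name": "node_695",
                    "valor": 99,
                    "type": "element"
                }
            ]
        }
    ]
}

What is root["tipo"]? "item"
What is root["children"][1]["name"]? "node_178"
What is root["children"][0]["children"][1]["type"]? "item"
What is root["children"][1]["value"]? 60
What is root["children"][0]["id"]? 262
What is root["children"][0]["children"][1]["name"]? "node_111"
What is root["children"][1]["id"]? 178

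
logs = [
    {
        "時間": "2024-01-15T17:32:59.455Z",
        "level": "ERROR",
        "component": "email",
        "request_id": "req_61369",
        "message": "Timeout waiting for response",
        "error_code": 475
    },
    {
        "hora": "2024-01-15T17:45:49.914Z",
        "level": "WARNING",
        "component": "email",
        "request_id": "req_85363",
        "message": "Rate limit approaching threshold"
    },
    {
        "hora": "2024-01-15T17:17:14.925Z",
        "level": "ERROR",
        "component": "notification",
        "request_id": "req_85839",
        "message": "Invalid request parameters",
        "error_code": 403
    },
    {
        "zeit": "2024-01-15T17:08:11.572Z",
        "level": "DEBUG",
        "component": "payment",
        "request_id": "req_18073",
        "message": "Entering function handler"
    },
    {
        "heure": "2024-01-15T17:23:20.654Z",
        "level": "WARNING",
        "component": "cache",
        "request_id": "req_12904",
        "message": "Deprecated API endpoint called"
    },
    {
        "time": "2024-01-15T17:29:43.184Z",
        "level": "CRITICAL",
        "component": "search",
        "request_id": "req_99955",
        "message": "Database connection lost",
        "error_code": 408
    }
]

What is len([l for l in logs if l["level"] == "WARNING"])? 2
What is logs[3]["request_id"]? "req_18073"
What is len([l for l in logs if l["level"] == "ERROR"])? 2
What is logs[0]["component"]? "email"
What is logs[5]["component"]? "search"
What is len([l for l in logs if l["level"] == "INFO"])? 0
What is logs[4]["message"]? "Deprecated API endpoint called"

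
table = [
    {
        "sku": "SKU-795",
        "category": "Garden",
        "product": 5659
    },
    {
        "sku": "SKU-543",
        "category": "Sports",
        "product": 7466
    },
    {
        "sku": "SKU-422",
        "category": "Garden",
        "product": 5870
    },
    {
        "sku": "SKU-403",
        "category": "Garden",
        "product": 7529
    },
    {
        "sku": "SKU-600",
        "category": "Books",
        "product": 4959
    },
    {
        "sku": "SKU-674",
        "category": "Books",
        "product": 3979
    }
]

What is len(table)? 6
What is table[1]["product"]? 7466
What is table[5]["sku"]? "SKU-674"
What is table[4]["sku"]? "SKU-600"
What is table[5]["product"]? 3979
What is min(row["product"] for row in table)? 3979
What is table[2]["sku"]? "SKU-422"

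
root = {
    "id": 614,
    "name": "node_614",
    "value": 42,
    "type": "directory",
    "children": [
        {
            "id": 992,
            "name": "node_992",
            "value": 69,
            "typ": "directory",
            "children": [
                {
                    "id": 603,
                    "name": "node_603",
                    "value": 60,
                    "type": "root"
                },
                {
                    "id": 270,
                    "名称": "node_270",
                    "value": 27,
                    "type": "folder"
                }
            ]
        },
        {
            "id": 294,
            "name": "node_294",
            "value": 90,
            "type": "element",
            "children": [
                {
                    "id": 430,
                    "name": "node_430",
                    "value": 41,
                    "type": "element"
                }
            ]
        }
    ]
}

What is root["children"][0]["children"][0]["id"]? 603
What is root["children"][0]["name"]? "node_992"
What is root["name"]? "node_614"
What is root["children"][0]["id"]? 992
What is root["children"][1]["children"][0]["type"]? "element"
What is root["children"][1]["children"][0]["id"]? 430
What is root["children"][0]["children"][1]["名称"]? "node_270"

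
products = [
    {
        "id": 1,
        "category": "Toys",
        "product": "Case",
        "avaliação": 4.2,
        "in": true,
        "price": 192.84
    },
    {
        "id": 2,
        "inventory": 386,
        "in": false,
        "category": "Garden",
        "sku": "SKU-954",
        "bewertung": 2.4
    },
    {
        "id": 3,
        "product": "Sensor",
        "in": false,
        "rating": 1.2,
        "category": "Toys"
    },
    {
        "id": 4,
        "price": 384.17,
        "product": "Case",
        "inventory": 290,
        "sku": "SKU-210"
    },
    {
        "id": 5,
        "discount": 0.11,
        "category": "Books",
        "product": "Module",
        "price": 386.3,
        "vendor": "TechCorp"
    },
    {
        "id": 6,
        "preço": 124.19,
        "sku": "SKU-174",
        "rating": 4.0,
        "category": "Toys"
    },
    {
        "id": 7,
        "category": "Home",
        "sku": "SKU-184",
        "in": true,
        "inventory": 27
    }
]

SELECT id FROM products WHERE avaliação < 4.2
[]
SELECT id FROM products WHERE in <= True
[1, 2, 3, 7]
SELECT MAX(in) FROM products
True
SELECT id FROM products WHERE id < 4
[1, 2, 3]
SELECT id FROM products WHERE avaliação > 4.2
[]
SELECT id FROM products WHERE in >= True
[1, 7]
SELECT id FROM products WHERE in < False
[]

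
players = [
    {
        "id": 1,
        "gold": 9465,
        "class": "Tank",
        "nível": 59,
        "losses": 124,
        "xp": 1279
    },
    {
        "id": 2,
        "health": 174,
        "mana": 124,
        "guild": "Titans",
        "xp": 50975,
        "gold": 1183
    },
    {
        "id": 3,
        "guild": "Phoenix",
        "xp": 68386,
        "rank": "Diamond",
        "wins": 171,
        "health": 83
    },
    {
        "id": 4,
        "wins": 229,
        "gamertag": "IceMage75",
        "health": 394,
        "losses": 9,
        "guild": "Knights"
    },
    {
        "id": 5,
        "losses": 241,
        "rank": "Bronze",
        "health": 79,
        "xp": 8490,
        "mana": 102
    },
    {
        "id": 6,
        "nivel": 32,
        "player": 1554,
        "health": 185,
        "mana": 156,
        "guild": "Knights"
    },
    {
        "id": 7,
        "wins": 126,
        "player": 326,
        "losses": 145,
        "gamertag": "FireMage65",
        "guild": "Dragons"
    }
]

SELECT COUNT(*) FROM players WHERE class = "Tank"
1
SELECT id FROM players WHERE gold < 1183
[]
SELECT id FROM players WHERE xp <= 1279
[1]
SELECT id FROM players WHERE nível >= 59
[1]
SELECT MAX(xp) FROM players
68386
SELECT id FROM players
[1, 2, 3, 4, 5, 6, 7]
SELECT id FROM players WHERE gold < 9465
[2]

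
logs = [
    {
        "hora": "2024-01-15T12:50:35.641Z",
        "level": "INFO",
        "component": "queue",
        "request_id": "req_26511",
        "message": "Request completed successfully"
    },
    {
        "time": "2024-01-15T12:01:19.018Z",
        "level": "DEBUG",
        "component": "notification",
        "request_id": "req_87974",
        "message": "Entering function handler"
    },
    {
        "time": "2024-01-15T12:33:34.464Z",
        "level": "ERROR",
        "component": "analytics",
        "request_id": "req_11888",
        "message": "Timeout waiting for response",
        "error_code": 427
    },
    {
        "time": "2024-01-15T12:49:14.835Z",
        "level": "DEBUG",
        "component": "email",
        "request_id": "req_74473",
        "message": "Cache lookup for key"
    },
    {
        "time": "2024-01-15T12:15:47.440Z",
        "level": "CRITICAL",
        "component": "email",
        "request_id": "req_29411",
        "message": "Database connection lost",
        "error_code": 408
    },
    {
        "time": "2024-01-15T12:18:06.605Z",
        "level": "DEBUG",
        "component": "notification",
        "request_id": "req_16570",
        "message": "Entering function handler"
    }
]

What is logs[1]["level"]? "DEBUG"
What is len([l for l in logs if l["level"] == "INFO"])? 1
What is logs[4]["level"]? "CRITICAL"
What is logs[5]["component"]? "notification"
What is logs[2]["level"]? "ERROR"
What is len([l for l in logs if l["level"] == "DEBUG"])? 3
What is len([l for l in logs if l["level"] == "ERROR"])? 1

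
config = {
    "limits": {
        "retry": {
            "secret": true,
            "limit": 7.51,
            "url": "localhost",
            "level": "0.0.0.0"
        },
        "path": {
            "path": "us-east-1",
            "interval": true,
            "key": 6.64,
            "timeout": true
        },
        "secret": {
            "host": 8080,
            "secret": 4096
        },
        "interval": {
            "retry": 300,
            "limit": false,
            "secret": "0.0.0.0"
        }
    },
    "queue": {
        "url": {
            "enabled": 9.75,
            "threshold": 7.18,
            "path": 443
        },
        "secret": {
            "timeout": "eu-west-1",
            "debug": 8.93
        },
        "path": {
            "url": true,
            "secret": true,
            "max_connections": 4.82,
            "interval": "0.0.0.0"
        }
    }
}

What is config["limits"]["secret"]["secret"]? 4096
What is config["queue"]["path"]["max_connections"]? 4.82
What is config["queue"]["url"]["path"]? 443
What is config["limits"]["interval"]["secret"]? "0.0.0.0"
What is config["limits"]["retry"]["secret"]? True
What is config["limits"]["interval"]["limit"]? False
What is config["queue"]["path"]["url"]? True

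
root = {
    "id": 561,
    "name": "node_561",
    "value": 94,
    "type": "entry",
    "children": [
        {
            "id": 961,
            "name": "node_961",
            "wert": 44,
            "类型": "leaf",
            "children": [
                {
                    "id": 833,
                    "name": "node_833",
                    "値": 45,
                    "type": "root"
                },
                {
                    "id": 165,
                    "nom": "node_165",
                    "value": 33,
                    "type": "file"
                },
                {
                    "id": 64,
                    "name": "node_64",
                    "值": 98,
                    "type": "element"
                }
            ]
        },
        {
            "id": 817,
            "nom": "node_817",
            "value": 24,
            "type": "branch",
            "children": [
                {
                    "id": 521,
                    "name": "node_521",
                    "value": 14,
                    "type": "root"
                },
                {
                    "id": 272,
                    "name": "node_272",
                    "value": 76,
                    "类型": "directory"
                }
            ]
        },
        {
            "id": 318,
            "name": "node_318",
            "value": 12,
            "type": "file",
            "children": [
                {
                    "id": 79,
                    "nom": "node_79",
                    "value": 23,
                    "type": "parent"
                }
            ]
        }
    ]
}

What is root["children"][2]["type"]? "file"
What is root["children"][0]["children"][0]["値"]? 45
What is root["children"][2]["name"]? "node_318"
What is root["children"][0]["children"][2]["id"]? 64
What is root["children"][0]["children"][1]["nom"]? "node_165"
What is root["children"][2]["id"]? 318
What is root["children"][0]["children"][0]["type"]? "root"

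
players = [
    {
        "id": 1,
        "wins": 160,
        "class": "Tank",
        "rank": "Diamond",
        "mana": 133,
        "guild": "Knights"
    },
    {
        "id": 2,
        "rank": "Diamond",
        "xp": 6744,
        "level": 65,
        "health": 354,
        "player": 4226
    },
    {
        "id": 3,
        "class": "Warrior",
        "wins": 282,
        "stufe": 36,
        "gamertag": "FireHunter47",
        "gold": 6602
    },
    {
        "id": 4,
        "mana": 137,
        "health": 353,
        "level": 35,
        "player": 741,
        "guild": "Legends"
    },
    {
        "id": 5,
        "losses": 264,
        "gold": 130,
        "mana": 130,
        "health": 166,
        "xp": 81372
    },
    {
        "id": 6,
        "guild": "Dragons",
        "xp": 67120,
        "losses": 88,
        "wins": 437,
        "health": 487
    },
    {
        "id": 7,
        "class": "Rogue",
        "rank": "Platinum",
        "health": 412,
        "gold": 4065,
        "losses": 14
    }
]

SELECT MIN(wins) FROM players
160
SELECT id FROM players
[1, 2, 3, 4, 5, 6, 7]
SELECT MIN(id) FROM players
1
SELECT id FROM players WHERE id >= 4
[4, 5, 6, 7]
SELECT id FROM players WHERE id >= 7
[7]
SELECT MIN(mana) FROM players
130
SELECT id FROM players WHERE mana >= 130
[1, 4, 5]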